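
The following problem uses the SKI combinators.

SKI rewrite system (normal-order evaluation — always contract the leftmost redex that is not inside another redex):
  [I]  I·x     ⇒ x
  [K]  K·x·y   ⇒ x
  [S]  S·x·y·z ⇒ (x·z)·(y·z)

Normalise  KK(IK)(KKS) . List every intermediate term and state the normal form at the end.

Answer: normal form = KK  (in 2 steps)

Derivation:
  start: KK(IK)(KKS)
  [1] K(KKS)
  [2] KK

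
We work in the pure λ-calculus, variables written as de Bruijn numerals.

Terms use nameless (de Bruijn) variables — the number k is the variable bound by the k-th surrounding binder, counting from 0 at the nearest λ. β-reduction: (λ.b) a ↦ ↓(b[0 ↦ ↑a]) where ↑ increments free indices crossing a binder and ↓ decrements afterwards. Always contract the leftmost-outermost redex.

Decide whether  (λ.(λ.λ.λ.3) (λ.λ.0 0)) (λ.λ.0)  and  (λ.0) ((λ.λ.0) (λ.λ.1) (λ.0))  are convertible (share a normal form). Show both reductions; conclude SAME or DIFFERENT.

Term A:
  start: (λ.(λ.λ.λ.3) (λ.λ.0 0)) (λ.λ.0)
  →1  (λ.λ.λ.λ.λ.0) (λ.λ.0 0)
  →2  λ.λ.λ.λ.0

Term B:
  start: (λ.0) ((λ.λ.0) (λ.λ.1) (λ.0))
  →1  (λ.λ.0) (λ.λ.1) (λ.0)
  →2  (λ.0) (λ.0)
  →3  λ.0

Answer: DIFFERENT — A ⇓ λ.λ.λ.λ.0, B ⇓ λ.0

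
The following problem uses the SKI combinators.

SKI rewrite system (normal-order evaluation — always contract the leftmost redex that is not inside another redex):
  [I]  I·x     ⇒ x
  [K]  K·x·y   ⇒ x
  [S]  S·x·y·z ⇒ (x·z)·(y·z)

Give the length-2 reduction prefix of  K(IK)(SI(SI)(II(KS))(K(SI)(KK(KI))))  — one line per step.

Answer: after 2 steps: K

Working:
  start: K(IK)(SI(SI)(II(KS))(K(SI)(KK(KI))))
  →1  IK
  →2  K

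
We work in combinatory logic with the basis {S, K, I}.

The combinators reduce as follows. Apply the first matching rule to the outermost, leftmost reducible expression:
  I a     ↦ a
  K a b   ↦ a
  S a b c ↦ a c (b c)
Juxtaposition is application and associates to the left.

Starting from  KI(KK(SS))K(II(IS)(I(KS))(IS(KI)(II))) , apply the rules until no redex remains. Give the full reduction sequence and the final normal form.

Answer: normal form = K(S(KS)(S(KI)I))  (in 8 steps)

Reduction:
  start: KI(KK(SS))K(II(IS)(I(KS))(IS(KI)(II)))
  →1  IK(II(IS)(I(KS))(IS(KI)(II)))
  →2  K(II(IS)(I(KS))(IS(KI)(II)))
  →3  K(I(IS)(I(KS))(IS(KI)(II)))
  →4  K(IS(I(KS))(IS(KI)(II)))
  →5  K(S(I(KS))(IS(KI)(II)))
  →6  K(S(KS)(IS(KI)(II)))
  →7  K(S(KS)(S(KI)(II)))
  →8  K(S(KS)(S(KI)I))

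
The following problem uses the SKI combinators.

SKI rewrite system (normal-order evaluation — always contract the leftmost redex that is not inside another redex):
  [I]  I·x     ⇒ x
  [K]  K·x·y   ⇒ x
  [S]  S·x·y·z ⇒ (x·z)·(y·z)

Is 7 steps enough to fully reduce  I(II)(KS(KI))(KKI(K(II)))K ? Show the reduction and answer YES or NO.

  start: I(II)(KS(KI))(KKI(K(II)))K
  →1  II(KS(KI))(KKI(K(II)))K
  →2  I(KS(KI))(KKI(K(II)))K
  →3  KS(KI)(KKI(K(II)))K
  →4  S(KKI(K(II)))K
  →5  S(K(K(II)))K
  →6  S(K(KI))K

Answer: YES — reaches normal form S(K(KI))K in 6 ≤ 7 steps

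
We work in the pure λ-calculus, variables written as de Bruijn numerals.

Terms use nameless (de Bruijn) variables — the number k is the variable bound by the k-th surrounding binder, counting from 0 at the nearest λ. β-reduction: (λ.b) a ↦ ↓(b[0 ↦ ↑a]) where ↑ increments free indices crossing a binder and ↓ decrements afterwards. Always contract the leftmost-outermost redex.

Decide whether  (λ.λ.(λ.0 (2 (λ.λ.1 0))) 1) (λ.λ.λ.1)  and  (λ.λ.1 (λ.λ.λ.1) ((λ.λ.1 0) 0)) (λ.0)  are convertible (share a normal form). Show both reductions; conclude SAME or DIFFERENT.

Term A:
  start: (λ.λ.(λ.0 (2 (λ.λ.1 0))) 1) (λ.λ.λ.1)
  →1  λ.(λ.0 ((λ.λ.λ.1) (λ.λ.1 0))) (λ.λ.λ.1)
  →2  λ.(λ.λ.λ.1) ((λ.λ.λ.1) (λ.λ.1 0))
  →3  λ.λ.λ.1

Term B:
  start: (λ.λ.1 (λ.λ.λ.1) ((λ.λ.1 0) 0)) (λ.0)
  →1  λ.(λ.0) (λ.λ.λ.1) ((λ.λ.1 0) 0)
  →2  λ.(λ.λ.λ.1) ((λ.λ.1 0) 0)
  →3  λ.λ.λ.1

Answer: SAME — A ⇓ λ.λ.λ.1, B ⇓ λ.λ.λ.1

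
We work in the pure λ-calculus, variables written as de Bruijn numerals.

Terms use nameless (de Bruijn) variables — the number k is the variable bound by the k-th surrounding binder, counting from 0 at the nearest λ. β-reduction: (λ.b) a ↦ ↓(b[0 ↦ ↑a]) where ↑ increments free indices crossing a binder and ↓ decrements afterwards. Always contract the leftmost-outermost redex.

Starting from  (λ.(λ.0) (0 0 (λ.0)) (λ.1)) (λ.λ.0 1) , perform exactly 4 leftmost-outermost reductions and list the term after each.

Answer: after 4 steps: (λ.0) (λ.λ.0 1) (λ.λ.λ.0 1)

Working:
  start: (λ.(λ.0) (0 0 (λ.0)) (λ.1)) (λ.λ.0 1)
  [1] (λ.0) ((λ.λ.0 1) (λ.λ.0 1) (λ.0)) (λ.λ.λ.0 1)
  [2] (λ.λ.0 1) (λ.λ.0 1) (λ.0) (λ.λ.λ.0 1)
  [3] (λ.0 (λ.λ.0 1)) (λ.0) (λ.λ.λ.0 1)
  [4] (λ.0) (λ.λ.0 1) (λ.λ.λ.0 1)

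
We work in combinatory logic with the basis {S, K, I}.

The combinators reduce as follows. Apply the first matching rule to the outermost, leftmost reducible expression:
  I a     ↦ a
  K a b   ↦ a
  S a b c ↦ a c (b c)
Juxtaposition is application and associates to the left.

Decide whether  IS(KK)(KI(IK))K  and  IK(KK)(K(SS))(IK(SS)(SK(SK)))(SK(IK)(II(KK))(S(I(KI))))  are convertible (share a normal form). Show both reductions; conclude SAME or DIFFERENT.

Answer: SAME — A ⇓ KK, B ⇓ KK

Working:
Term A:
  start: IS(KK)(KI(IK))K
  [1] S(KK)(KI(IK))K
  [2] KKK(KI(IK)K)
  [3] K(KI(IK)K)
  [4] K(IK)
  [5] KK

Term B:
  start: IK(KK)(K(SS))(IK(SS)(SK(SK)))(SK(IK)(II(KK))(S(I(KI))))
  [1] K(KK)(K(SS))(IK(SS)(SK(SK)))(SK(IK)(II(KK))(S(I(KI))))
  [2] KK(IK(SS)(SK(SK)))(SK(IK)(II(KK))(S(I(KI))))
  [3] K(SK(IK)(II(KK))(S(I(KI))))
  [4] K(K(II(KK))(IK(II(KK)))(S(I(KI))))
  [5] K(II(KK)(S(I(KI))))
  [6] K(I(KK)(S(I(KI))))
  [7] K(KK(S(I(KI))))
  [8] KK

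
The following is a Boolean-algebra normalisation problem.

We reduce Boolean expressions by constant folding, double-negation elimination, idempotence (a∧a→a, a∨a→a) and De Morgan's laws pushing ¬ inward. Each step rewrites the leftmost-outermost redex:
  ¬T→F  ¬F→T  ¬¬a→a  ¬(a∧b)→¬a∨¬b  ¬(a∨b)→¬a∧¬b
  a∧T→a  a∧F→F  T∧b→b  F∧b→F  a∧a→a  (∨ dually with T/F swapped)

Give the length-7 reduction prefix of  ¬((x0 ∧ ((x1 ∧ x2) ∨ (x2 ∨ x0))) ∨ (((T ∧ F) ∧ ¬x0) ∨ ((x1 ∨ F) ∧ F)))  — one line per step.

  start: ¬((x0 ∧ ((x1 ∧ x2) ∨ (x2 ∨ x0))) ∨ (((T ∧ F) ∧ ¬x0) ∨ ((x1 ∨ F) ∧ F)))
  →1  ¬(x0 ∧ ((x1 ∧ x2) ∨ (x2 ∨ x0))) ∧ ¬(((T ∧ F) ∧ ¬x0) ∨ ((x1 ∨ F) ∧ F))
  →2  (¬x0 ∨ ¬((x1 ∧ x2) ∨ (x2 ∨ x0))) ∧ ¬(((T ∧ F) ∧ ¬x0) ∨ ((x1 ∨ F) ∧ F))
  →3  (¬x0 ∨ (¬(x1 ∧ x2) ∧ ¬(x2 ∨ x0))) ∧ ¬(((T ∧ F) ∧ ¬x0) ∨ ((x1 ∨ F) ∧ F))
  →4  (¬x0 ∨ ((¬x1 ∨ ¬x2) ∧ ¬(x2 ∨ x0))) ∧ ¬(((T ∧ F) ∧ ¬x0) ∨ ((x1 ∨ F) ∧ F))
  →5  (¬x0 ∨ ((¬x1 ∨ ¬x2) ∧ (¬x2 ∧ ¬x0))) ∧ ¬(((T ∧ F) ∧ ¬x0) ∨ ((x1 ∨ F) ∧ F))
  →6  (¬x0 ∨ ((¬x1 ∨ ¬x2) ∧ (¬x2 ∧ ¬x0))) ∧ (¬((T ∧ F) ∧ ¬x0) ∧ ¬((x1 ∨ F) ∧ F))
  →7  (¬x0 ∨ ((¬x1 ∨ ¬x2) ∧ (¬x2 ∧ ¬x0))) ∧ ((¬(T ∧ F) ∨ ¬¬x0) ∧ ¬((x1 ∨ F) ∧ F))

Answer: after 7 steps: (¬x0 ∨ ((¬x1 ∨ ¬x2) ∧ (¬x2 ∧ ¬x0))) ∧ ((¬(T ∧ F) ∨ ¬¬x0) ∧ ¬((x1 ∨ F) ∧ F))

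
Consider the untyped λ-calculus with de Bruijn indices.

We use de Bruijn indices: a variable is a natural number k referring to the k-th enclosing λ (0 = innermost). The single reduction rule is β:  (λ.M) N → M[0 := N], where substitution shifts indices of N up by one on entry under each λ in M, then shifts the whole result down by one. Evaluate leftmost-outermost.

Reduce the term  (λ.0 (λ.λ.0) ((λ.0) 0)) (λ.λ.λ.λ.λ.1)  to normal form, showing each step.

Answer: normal form = λ.λ.λ.1  (in 3 steps)

Reduction:
  start: (λ.0 (λ.λ.0) ((λ.0) 0)) (λ.λ.λ.λ.λ.1)
  step 1: (λ.λ.λ.λ.λ.1) (λ.λ.0) ((λ.0) (λ.λ.λ.λ.λ.1))
  step 2: (λ.λ.λ.λ.1) ((λ.0) (λ.λ.λ.λ.λ.1))
  step 3: λ.λ.λ.1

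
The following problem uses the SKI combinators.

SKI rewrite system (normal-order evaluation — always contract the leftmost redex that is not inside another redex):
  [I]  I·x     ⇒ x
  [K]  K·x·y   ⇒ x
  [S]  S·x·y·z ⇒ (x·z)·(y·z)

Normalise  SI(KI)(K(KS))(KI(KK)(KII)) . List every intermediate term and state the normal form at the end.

  start: SI(KI)(K(KS))(KI(KK)(KII))
  →1  I(K(KS))(KI(K(KS)))(KI(KK)(KII))
  →2  K(KS)(KI(K(KS)))(KI(KK)(KII))
  →3  KS(KI(KK)(KII))
  →4  S

Answer: normal form = S  (in 4 steps)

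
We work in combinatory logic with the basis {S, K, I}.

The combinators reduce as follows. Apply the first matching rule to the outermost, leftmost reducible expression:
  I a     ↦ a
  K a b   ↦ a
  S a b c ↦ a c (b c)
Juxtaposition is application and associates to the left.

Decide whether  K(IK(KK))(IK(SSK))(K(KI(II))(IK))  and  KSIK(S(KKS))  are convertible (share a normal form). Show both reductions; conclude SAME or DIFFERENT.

Term A:
  start: K(IK(KK))(IK(SSK))(K(KI(II))(IK))
  →1  IK(KK)(K(KI(II))(IK))
  →2  K(KK)(K(KI(II))(IK))
  →3  KK

Term B:
  start: KSIK(S(KKS))
  →1  SK(S(KKS))
  →2  SK(SK)

Answer: DIFFERENT — A ⇓ KK, B ⇓ SK(SK)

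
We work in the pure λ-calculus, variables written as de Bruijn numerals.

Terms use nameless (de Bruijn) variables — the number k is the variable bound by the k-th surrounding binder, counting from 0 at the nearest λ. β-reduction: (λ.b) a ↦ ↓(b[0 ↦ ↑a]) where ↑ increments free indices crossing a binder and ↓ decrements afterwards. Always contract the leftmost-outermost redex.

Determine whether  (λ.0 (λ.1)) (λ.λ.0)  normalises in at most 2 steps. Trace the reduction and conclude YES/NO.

Answer: YES — reaches normal form λ.0 in 2 ≤ 2 steps

Reduction:
  start: (λ.0 (λ.1)) (λ.λ.0)
  [1] (λ.λ.0) (λ.λ.λ.0)
  [2] λ.0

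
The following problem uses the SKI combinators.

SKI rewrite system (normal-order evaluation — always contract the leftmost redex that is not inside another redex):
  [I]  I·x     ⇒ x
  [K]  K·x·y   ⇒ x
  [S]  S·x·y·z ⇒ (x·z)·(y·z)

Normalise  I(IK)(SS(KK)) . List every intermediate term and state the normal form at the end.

Answer: normal form = K(SS(KK))  (in 2 steps)

Working:
  start: I(IK)(SS(KK))
  [1] IK(SS(KK))
  [2] K(SS(KK))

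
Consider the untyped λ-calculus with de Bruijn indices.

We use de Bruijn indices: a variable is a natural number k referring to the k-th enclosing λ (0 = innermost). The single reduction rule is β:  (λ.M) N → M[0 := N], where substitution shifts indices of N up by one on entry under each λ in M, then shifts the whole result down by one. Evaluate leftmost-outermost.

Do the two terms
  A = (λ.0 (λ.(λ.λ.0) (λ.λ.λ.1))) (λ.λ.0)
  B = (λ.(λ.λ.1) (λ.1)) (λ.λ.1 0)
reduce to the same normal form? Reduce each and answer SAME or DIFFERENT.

Term A:
  start: (λ.0 (λ.(λ.λ.0) (λ.λ.λ.1))) (λ.λ.0)
  →1  (λ.λ.0) (λ.(λ.λ.0) (λ.λ.λ.1))
  →2  λ.0

Term B:
  start: (λ.(λ.λ.1) (λ.1)) (λ.λ.1 0)
  →1  (λ.λ.1) (λ.λ.λ.1 0)
  →2  λ.λ.λ.λ.1 0

Answer: DIFFERENT — A ⇓ λ.0, B ⇓ λ.λ.λ.λ.1 0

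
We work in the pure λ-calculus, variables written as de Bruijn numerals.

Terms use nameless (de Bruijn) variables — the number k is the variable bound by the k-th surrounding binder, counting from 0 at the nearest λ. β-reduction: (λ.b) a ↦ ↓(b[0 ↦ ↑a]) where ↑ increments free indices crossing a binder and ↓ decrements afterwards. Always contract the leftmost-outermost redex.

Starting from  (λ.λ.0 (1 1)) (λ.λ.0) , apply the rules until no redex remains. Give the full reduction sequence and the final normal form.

Answer: normal form = λ.0 (λ.0)  (in 2 steps)

Reduction:
  start: (λ.λ.0 (1 1)) (λ.λ.0)
  [1] λ.0 ((λ.λ.0) (λ.λ.0))
  [2] λ.0 (λ.0)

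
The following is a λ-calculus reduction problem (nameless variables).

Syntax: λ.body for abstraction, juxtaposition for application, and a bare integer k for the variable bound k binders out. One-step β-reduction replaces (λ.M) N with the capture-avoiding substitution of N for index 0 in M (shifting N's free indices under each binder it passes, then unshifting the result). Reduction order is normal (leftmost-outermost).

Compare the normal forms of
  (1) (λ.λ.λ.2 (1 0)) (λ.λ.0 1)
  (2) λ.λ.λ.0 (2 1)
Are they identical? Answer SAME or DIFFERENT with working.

Term A:
  start: (λ.λ.λ.2 (1 0)) (λ.λ.0 1)
  [1] λ.λ.(λ.λ.0 1) (1 0)
  [2] λ.λ.λ.0 (2 1)

Term B:
  start: λ.λ.λ.0 (2 1)

Answer: SAME — A ⇓ λ.λ.λ.0 (2 1), B ⇓ λ.λ.λ.0 (2 1)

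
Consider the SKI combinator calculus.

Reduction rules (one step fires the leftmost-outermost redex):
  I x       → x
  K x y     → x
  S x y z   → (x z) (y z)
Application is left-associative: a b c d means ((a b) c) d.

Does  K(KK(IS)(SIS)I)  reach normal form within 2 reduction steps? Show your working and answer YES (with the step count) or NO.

  start: K(KK(IS)(SIS)I)
  →1  K(K(SIS)I)
  →2  K(SIS)

Answer: YES — reaches normal form K(SIS) in 2 ≤ 2 steps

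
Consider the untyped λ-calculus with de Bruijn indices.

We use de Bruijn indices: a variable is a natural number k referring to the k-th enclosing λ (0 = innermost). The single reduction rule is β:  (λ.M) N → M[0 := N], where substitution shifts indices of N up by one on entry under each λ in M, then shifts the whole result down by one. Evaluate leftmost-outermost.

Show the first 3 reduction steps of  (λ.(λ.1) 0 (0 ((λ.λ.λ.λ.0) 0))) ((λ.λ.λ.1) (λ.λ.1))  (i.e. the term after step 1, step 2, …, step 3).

Answer: after 3 steps: (λ.λ.1) ((λ.λ.λ.1) (λ.λ.1) ((λ.λ.λ.λ.0) ((λ.λ.λ.1) (λ.λ.1))))

Reduction:
  start: (λ.(λ.1) 0 (0 ((λ.λ.λ.λ.0) 0))) ((λ.λ.λ.1) (λ.λ.1))
  step 1: (λ.(λ.λ.λ.1) (λ.λ.1)) ((λ.λ.λ.1) (λ.λ.1)) ((λ.λ.λ.1) (λ.λ.1) ((λ.λ.λ.λ.0) ((λ.λ.λ.1) (λ.λ.1))))
  step 2: (λ.λ.λ.1) (λ.λ.1) ((λ.λ.λ.1) (λ.λ.1) ((λ.λ.λ.λ.0) ((λ.λ.λ.1) (λ.λ.1))))
  step 3: (λ.λ.1) ((λ.λ.λ.1) (λ.λ.1) ((λ.λ.λ.λ.0) ((λ.λ.λ.1) (λ.λ.1))))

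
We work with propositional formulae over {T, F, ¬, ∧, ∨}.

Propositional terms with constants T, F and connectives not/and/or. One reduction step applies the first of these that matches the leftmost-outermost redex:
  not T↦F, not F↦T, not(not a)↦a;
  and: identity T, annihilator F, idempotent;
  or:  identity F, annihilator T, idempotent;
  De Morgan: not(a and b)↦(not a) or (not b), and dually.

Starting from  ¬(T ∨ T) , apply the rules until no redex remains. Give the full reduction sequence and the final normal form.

Answer: normal form = F  (in 3 steps)

Working:
  start: ¬(T ∨ T)
  step 1: ¬T ∧ ¬T
  step 2: ¬T
  step 3: F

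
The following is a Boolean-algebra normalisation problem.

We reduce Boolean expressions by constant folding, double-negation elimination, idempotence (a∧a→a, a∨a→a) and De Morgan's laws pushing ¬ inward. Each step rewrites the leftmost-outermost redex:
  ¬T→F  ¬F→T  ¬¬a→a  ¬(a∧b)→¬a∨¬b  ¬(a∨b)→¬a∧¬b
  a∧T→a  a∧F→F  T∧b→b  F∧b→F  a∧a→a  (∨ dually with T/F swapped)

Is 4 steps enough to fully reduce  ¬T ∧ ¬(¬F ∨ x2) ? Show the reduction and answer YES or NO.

  start: ¬T ∧ ¬(¬F ∨ x2)
  →1  F ∧ ¬(¬F ∨ x2)
  →2  F

Answer: YES — reaches normal form F in 2 ≤ 4 steps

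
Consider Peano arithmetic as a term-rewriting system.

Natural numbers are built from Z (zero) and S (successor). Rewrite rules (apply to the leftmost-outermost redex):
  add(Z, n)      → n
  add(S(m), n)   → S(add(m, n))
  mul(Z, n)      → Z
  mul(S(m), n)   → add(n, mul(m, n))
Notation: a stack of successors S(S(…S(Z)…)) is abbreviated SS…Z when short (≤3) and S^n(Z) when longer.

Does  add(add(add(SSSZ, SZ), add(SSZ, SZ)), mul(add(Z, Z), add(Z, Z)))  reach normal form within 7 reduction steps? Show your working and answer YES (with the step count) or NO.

  start: add(add(add(SSSZ, SZ), add(SSZ, SZ)), mul(add(Z, Z), add(Z, Z)))
  step 1: add(add(S(add(SSZ, SZ)), add(SSZ, SZ)), mul(add(Z, Z), add(Z, Z)))
  step 2: add(S(add(add(SSZ, SZ), add(SSZ, SZ))), mul(add(Z, Z), add(Z, Z)))
  step 3: S(add(add(add(SSZ, SZ), add(SSZ, SZ)), mul(add(Z, Z), add(Z, Z))))
  step 4: S(add(add(S(add(SZ, SZ)), add(SSZ, SZ)), mul(add(Z, Z), add(Z, Z))))
  step 5: S(add(S(add(add(SZ, SZ), add(SSZ, SZ))), mul(add(Z, Z), add(Z, Z))))
  step 6: S(S(add(add(add(SZ, SZ), add(SSZ, SZ)), mul(add(Z, Z), add(Z, Z)))))
  step 7: S(S(add(add(S(add(Z, SZ)), add(SSZ, SZ)), mul(add(Z, Z), add(Z, Z)))))

Answer: NO — after 7 steps the term is S(S(add(add(S(add(Z, SZ)), add(SSZ, SZ)), mul(add(Z, Z), add(Z, Z))))), not yet normal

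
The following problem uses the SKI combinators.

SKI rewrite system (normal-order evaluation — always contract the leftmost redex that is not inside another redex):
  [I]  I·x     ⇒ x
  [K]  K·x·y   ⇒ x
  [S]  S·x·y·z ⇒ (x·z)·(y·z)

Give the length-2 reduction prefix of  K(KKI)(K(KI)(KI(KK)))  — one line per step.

  start: K(KKI)(K(KI)(KI(KK)))
  [1] KKI
  [2] K

Answer: after 2 steps: K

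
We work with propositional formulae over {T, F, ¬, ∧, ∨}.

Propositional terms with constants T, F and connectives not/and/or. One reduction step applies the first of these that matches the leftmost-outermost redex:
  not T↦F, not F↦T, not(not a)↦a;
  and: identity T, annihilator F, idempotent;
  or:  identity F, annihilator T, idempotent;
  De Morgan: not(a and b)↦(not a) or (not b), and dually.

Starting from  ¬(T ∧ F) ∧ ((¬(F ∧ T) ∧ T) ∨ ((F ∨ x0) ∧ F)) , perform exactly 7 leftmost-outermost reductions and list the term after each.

Answer: after 7 steps: (¬F ∨ ¬T) ∨ ((F ∨ x0) ∧ F)

Derivation:
  start: ¬(T ∧ F) ∧ ((¬(F ∧ T) ∧ T) ∨ ((F ∨ x0) ∧ F))
  [1] (¬T ∨ ¬F) ∧ ((¬(F ∧ T) ∧ T) ∨ ((F ∨ x0) ∧ F))
  [2] (F ∨ ¬F) ∧ ((¬(F ∧ T) ∧ T) ∨ ((F ∨ x0) ∧ F))
  [3] ¬F ∧ ((¬(F ∧ T) ∧ T) ∨ ((F ∨ x0) ∧ F))
  [4] T ∧ ((¬(F ∧ T) ∧ T) ∨ ((F ∨ x0) ∧ F))
  [5] (¬(F ∧ T) ∧ T) ∨ ((F ∨ x0) ∧ F)
  [6] ¬(F ∧ T) ∨ ((F ∨ x0) ∧ F)
  [7] (¬F ∨ ¬T) ∨ ((F ∨ x0) ∧ F)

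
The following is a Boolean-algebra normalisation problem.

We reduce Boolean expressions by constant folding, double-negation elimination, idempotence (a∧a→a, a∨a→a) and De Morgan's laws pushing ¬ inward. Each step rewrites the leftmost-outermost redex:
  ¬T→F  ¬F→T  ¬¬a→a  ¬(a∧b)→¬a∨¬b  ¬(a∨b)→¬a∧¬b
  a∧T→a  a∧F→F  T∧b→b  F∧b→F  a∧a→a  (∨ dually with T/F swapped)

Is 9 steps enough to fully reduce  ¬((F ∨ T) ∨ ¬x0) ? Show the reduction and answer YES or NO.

Answer: YES — reaches normal form F in 6 ≤ 9 steps

Reduction:
  start: ¬((F ∨ T) ∨ ¬x0)
  →1  ¬(F ∨ T) ∧ ¬¬x0
  →2  (¬F ∧ ¬T) ∧ ¬¬x0
  →3  (T ∧ ¬T) ∧ ¬¬x0
  →4  ¬T ∧ ¬¬x0
  →5  F ∧ ¬¬x0
  →6  F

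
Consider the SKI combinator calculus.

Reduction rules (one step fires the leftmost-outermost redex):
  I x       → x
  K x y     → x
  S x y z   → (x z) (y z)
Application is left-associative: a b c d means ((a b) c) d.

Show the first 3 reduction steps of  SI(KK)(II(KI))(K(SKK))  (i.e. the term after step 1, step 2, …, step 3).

  start: SI(KK)(II(KI))(K(SKK))
  →1  I(II(KI))(KK(II(KI)))(K(SKK))
  →2  II(KI)(KK(II(KI)))(K(SKK))
  →3  I(KI)(KK(II(KI)))(K(SKK))

Answer: after 3 steps: I(KI)(KK(II(KI)))(K(SKK))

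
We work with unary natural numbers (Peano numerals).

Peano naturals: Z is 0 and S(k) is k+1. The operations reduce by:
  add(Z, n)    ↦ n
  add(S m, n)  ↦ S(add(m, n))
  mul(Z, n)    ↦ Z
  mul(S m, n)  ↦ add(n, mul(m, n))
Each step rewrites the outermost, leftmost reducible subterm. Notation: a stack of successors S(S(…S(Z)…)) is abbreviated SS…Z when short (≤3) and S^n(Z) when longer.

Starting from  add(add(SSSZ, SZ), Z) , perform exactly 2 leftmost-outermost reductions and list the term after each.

Answer: after 2 steps: S(add(add(SSZ, SZ), Z))

Derivation:
  start: add(add(SSSZ, SZ), Z)
  [1] add(S(add(SSZ, SZ)), Z)
  [2] S(add(add(SSZ, SZ), Z))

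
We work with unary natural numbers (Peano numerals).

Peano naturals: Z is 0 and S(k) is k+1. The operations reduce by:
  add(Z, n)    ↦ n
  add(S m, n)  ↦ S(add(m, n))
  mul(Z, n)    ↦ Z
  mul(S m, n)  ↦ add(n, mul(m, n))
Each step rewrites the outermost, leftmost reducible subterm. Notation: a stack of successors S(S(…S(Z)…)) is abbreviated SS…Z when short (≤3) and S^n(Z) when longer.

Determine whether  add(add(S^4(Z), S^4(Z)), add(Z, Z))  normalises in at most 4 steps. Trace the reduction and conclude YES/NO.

  start: add(add(S^4(Z), S^4(Z)), add(Z, Z))
  →1  add(S(add(SSSZ, S^4(Z))), add(Z, Z))
  →2  S(add(add(SSSZ, S^4(Z)), add(Z, Z)))
  →3  S(add(S(add(SSZ, S^4(Z))), add(Z, Z)))
  →4  S(S(add(add(SSZ, S^4(Z)), add(Z, Z))))

Answer: NO — after 4 steps the term is S(S(add(add(SSZ, S^4(Z)), add(Z, Z)))), not yet normal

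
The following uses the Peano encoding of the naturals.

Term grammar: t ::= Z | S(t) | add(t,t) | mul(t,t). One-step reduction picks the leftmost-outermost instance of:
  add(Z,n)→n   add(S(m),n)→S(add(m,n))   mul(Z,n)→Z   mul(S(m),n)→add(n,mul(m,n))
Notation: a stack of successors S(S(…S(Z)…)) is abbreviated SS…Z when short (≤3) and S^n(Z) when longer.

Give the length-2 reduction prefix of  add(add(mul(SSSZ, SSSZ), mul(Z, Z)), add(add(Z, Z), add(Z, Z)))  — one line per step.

  start: add(add(mul(SSSZ, SSSZ), mul(Z, Z)), add(add(Z, Z), add(Z, Z)))
  step 1: add(add(add(SSSZ, mul(SSZ, SSSZ)), mul(Z, Z)), add(add(Z, Z), add(Z, Z)))
  step 2: add(add(S(add(SSZ, mul(SSZ, SSSZ))), mul(Z, Z)), add(add(Z, Z), add(Z, Z)))

Answer: after 2 steps: add(add(S(add(SSZ, mul(SSZ, SSSZ))), mul(Z, Z)), add(add(Z, Z), add(Z, Z)))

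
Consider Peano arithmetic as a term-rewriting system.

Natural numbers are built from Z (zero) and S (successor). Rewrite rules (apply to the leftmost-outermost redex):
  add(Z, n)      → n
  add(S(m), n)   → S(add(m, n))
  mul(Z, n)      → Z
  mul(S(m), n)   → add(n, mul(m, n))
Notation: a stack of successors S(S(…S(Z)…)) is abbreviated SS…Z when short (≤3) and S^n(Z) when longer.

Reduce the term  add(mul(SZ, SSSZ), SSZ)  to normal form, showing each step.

Answer: normal form = S^5(Z)  (in 10 steps)

Derivation:
  start: add(mul(SZ, SSSZ), SSZ)
  [1] add(add(SSSZ, mul(Z, SSSZ)), SSZ)
  [2] add(S(add(SSZ, mul(Z, SSSZ))), SSZ)
  [3] S(add(add(SSZ, mul(Z, SSSZ)), SSZ))
  [4] S(add(S(add(SZ, mul(Z, SSSZ))), SSZ))
  [5] S(S(add(add(SZ, mul(Z, SSSZ)), SSZ)))
  [6] S(S(add(S(add(Z, mul(Z, SSSZ))), SSZ)))
  [7] S(S(S(add(add(Z, mul(Z, SSSZ)), SSZ))))
  [8] S(S(S(add(mul(Z, SSSZ), SSZ))))
  [9] S(S(S(add(Z, SSZ))))
  [10] S^5(Z)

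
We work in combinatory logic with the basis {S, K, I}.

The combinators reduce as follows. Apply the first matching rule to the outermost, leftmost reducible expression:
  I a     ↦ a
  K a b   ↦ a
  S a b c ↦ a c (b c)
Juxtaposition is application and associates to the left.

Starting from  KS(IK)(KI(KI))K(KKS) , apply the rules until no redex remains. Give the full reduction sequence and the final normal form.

  start: KS(IK)(KI(KI))K(KKS)
  step 1: S(KI(KI))K(KKS)
  step 2: KI(KI)(KKS)(K(KKS))
  step 3: I(KKS)(K(KKS))
  step 4: KKS(K(KKS))
  step 5: K(K(KKS))
  step 6: K(KK)

Answer: normal form = K(KK)  (in 6 steps)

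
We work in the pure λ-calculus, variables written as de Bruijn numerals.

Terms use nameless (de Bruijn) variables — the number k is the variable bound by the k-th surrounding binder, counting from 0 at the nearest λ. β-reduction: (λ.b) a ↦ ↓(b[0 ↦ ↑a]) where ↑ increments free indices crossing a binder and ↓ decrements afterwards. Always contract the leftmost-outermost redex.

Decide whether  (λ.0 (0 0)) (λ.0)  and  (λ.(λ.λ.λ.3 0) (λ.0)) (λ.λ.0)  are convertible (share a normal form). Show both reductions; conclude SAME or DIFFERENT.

Answer: DIFFERENT — A ⇓ λ.0, B ⇓ λ.λ.λ.0

Reduction:
Term A:
  start: (λ.0 (0 0)) (λ.0)
  step 1: (λ.0) ((λ.0) (λ.0))
  step 2: (λ.0) (λ.0)
  step 3: λ.0

Term B:
  start: (λ.(λ.λ.λ.3 0) (λ.0)) (λ.λ.0)
  step 1: (λ.λ.λ.(λ.λ.0) 0) (λ.0)
  step 2: λ.λ.(λ.λ.0) 0
  step 3: λ.λ.λ.0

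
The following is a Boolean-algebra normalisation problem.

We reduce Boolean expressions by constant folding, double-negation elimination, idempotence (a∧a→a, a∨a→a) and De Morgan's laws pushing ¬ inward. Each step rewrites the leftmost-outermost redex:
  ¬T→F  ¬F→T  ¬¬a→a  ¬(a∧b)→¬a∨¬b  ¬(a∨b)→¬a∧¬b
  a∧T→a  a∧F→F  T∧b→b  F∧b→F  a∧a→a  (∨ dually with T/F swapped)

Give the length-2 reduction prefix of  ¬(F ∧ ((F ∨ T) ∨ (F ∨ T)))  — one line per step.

  start: ¬(F ∧ ((F ∨ T) ∨ (F ∨ T)))
  step 1: ¬F ∨ ¬((F ∨ T) ∨ (F ∨ T))
  step 2: T ∨ ¬((F ∨ T) ∨ (F ∨ T))

Answer: after 2 steps: T ∨ ¬((F ∨ T) ∨ (F ∨ T))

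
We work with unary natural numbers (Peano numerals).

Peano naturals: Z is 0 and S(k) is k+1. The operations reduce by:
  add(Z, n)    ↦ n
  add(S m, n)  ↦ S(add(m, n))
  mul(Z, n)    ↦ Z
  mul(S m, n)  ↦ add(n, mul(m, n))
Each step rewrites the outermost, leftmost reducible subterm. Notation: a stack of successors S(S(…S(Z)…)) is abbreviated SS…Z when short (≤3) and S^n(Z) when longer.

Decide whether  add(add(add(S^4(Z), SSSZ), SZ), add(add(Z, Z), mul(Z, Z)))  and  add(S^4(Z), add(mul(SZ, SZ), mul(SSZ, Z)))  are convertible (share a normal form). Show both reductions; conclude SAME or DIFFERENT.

Answer: DIFFERENT — A ⇓ S^8(Z), B ⇓ S^5(Z)

Reduction:
Term A:
  start: add(add(add(S^4(Z), SSSZ), SZ), add(add(Z, Z), mul(Z, Z)))
  →1  add(add(S(add(SSSZ, SSSZ)), SZ), add(add(Z, Z), mul(Z, Z)))
  →2  add(S(add(add(SSSZ, SSSZ), SZ)), add(add(Z, Z), mul(Z, Z)))
  →3  S(add(add(add(SSSZ, SSSZ), SZ), add(add(Z, Z), mul(Z, Z))))
  →4  S(add(add(S(add(SSZ, SSSZ)), SZ), add(add(Z, Z), mul(Z, Z))))
  →5  S(add(S(add(add(SSZ, SSSZ), SZ)), add(add(Z, Z), mul(Z, Z))))
  →6  S(S(add(add(add(SSZ, SSSZ), SZ), add(add(Z, Z), mul(Z, Z)))))
  →7  S(S(add(add(S(add(SZ, SSSZ)), SZ), add(add(Z, Z), mul(Z, Z)))))
  →8  S(S(add(S(add(add(SZ, SSSZ), SZ)), add(add(Z, Z), mul(Z, Z)))))
  →9  S(S(S(add(add(add(SZ, SSSZ), SZ), add(add(Z, Z), mul(Z, Z))))))
  →10  S(S(S(add(add(S(add(Z, SSSZ)), SZ), add(add(Z, Z), mul(Z, Z))))))
  →11  S(S(S(add(S(add(add(Z, SSSZ), SZ)), add(add(Z, Z), mul(Z, Z))))))
  →12  S(S(S(S(add(add(add(Z, SSSZ), SZ), add(add(Z, Z), mul(Z, Z)))))))
  →13  S(S(S(S(add(add(SSSZ, SZ), add(add(Z, Z), mul(Z, Z)))))))
  →14  S(S(S(S(add(S(add(SSZ, SZ)), add(add(Z, Z), mul(Z, Z)))))))
  →15  S(S(S(S(S(add(add(SSZ, SZ), add(add(Z, Z), mul(Z, Z))))))))
  →16  S(S(S(S(S(add(S(add(SZ, SZ)), add(add(Z, Z), mul(Z, Z))))))))
  →17  S(S(S(S(S(S(add(add(SZ, SZ), add(add(Z, Z), mul(Z, Z)))))))))
  →18  S(S(S(S(S(S(add(S(add(Z, SZ)), add(add(Z, Z), mul(Z, Z)))))))))
  →19  S(S(S(S(S(S(S(add(add(Z, SZ), add(add(Z, Z), mul(Z, Z))))))))))
  →20  S(S(S(S(S(S(S(add(SZ, add(add(Z, Z), mul(Z, Z))))))))))
  →21  S(S(S(S(S(S(S(S(add(Z, add(add(Z, Z), mul(Z, Z)))))))))))
  →22  S(S(S(S(S(S(S(S(add(add(Z, Z), mul(Z, Z))))))))))
  →23  S(S(S(S(S(S(S(S(add(Z, mul(Z, Z))))))))))
  →24  S(S(S(S(S(S(S(S(mul(Z, Z)))))))))
  →25  S^8(Z)

Term B:
  start: add(S^4(Z), add(mul(SZ, SZ), mul(SSZ, Z)))
  →1  S(add(SSSZ, add(mul(SZ, SZ), mul(SSZ, Z))))
  →2  S(S(add(SSZ, add(mul(SZ, SZ), mul(SSZ, Z)))))
  →3  S(S(S(add(SZ, add(mul(SZ, SZ), mul(SSZ, Z))))))
  →4  S(S(S(S(add(Z, add(mul(SZ, SZ), mul(SSZ, Z)))))))
  →5  S(S(S(S(add(mul(SZ, SZ), mul(SSZ, Z))))))
  →6  S(S(S(S(add(add(SZ, mul(Z, SZ)), mul(SSZ, Z))))))
  →7  S(S(S(S(add(S(add(Z, mul(Z, SZ))), mul(SSZ, Z))))))
  →8  S(S(S(S(S(add(add(Z, mul(Z, SZ)), mul(SSZ, Z)))))))
  →9  S(S(S(S(S(add(mul(Z, SZ), mul(SSZ, Z)))))))
  →10  S(S(S(S(S(add(Z, mul(SSZ, Z)))))))
  →11  S(S(S(S(S(mul(SSZ, Z))))))
  →12  S(S(S(S(S(add(Z, mul(SZ, Z)))))))
  →13  S(S(S(S(S(mul(SZ, Z))))))
  →14  S(S(S(S(S(add(Z, mul(Z, Z)))))))
  →15  S(S(S(S(S(mul(Z, Z))))))
  →16  S^5(Z)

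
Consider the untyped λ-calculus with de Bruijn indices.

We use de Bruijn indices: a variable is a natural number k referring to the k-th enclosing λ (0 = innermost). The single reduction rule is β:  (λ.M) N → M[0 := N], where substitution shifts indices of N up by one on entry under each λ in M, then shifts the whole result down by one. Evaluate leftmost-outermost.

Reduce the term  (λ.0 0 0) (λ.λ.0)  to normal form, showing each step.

  start: (λ.0 0 0) (λ.λ.0)
  →1  (λ.λ.0) (λ.λ.0) (λ.λ.0)
  →2  (λ.0) (λ.λ.0)
  →3  λ.λ.0

Answer: normal form = λ.λ.0  (in 3 steps)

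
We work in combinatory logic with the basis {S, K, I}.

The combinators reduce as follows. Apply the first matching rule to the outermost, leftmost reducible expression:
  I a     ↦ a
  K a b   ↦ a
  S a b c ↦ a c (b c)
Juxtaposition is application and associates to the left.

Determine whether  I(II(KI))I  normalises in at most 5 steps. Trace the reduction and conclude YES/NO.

Answer: YES — reaches normal form I in 4 ≤ 5 steps

Derivation:
  start: I(II(KI))I
  step 1: II(KI)I
  step 2: I(KI)I
  step 3: KII
  step 4: I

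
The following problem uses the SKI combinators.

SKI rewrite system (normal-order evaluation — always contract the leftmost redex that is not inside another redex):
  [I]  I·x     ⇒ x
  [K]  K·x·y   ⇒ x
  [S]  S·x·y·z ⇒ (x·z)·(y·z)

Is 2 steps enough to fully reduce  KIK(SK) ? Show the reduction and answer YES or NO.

  start: KIK(SK)
  step 1: I(SK)
  step 2: SK

Answer: YES — reaches normal form SK in 2 ≤ 2 steps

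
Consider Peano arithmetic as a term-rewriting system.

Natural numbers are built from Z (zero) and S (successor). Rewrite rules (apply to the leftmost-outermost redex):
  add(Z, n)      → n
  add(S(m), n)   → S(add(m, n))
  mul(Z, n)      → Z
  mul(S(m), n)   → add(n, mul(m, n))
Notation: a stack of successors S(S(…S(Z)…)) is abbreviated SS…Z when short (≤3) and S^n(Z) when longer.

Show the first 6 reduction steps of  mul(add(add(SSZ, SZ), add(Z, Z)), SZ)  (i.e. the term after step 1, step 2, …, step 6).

  start: mul(add(add(SSZ, SZ), add(Z, Z)), SZ)
  [1] mul(add(S(add(SZ, SZ)), add(Z, Z)), SZ)
  [2] mul(S(add(add(SZ, SZ), add(Z, Z))), SZ)
  [3] add(SZ, mul(add(add(SZ, SZ), add(Z, Z)), SZ))
  [4] S(add(Z, mul(add(add(SZ, SZ), add(Z, Z)), SZ)))
  [5] S(mul(add(add(SZ, SZ), add(Z, Z)), SZ))
  [6] S(mul(add(S(add(Z, SZ)), add(Z, Z)), SZ))

Answer: after 6 steps: S(mul(add(S(add(Z, SZ)), add(Z, Z)), SZ))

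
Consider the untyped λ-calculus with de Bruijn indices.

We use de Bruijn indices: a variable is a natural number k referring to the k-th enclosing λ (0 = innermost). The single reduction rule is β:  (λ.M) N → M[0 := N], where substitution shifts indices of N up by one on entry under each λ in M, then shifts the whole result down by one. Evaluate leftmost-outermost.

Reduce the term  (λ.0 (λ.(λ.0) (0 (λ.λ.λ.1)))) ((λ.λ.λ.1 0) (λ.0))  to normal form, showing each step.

Answer: normal form = λ.0 (λ.λ.λ.1)  (in 5 steps)

Reduction:
  start: (λ.0 (λ.(λ.0) (0 (λ.λ.λ.1)))) ((λ.λ.λ.1 0) (λ.0))
  →1  (λ.λ.λ.1 0) (λ.0) (λ.(λ.0) (0 (λ.λ.λ.1)))
  →2  (λ.λ.1 0) (λ.(λ.0) (0 (λ.λ.λ.1)))
  →3  λ.(λ.(λ.0) (0 (λ.λ.λ.1))) 0
  →4  λ.(λ.0) (0 (λ.λ.λ.1))
  →5  λ.0 (λ.λ.λ.1)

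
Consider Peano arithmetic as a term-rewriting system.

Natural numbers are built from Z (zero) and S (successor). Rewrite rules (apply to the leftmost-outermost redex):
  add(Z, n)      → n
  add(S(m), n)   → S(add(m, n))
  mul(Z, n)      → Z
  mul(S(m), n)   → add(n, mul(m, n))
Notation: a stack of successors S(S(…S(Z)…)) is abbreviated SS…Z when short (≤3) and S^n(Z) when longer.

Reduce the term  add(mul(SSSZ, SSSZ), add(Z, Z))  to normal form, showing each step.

Answer: normal form = S^9(Z)  (in 27 steps)

Reduction:
  start: add(mul(SSSZ, SSSZ), add(Z, Z))
  [1] add(add(SSSZ, mul(SSZ, SSSZ)), add(Z, Z))
  [2] add(S(add(SSZ, mul(SSZ, SSSZ))), add(Z, Z))
  [3] S(add(add(SSZ, mul(SSZ, SSSZ)), add(Z, Z)))
  [4] S(add(S(add(SZ, mul(SSZ, SSSZ))), add(Z, Z)))
  [5] S(S(add(add(SZ, mul(SSZ, SSSZ)), add(Z, Z))))
  [6] S(S(add(S(add(Z, mul(SSZ, SSSZ))), add(Z, Z))))
  [7] S(S(S(add(add(Z, mul(SSZ, SSSZ)), add(Z, Z)))))
  [8] S(S(S(add(mul(SSZ, SSSZ), add(Z, Z)))))
  [9] S(S(S(add(add(SSSZ, mul(SZ, SSSZ)), add(Z, Z)))))
  [10] S(S(S(add(S(add(SSZ, mul(SZ, SSSZ))), add(Z, Z)))))
  [11] S(S(S(S(add(add(SSZ, mul(SZ, SSSZ)), add(Z, Z))))))
  [12] S(S(S(S(add(S(add(SZ, mul(SZ, SSSZ))), add(Z, Z))))))
  [13] S(S(S(S(S(add(add(SZ, mul(SZ, SSSZ)), add(Z, Z)))))))
  [14] S(S(S(S(S(add(S(add(Z, mul(SZ, SSSZ))), add(Z, Z)))))))
  [15] S(S(S(S(S(S(add(add(Z, mul(SZ, SSSZ)), add(Z, Z))))))))
  [16] S(S(S(S(S(S(add(mul(SZ, SSSZ), add(Z, Z))))))))
  [17] S(S(S(S(S(S(add(add(SSSZ, mul(Z, SSSZ)), add(Z, Z))))))))
  [18] S(S(S(S(S(S(add(S(add(SSZ, mul(Z, SSSZ))), add(Z, Z))))))))
  [19] S(S(S(S(S(S(S(add(add(SSZ, mul(Z, SSSZ)), add(Z, Z)))))))))
  [20] S(S(S(S(S(S(S(add(S(add(SZ, mul(Z, SSSZ))), add(Z, Z)))))))))
  [21] S(S(S(S(S(S(S(S(add(add(SZ, mul(Z, SSSZ)), add(Z, Z))))))))))
  [22] S(S(S(S(S(S(S(S(add(S(add(Z, mul(Z, SSSZ))), add(Z, Z))))))))))
  [23] S(S(S(S(S(S(S(S(S(add(add(Z, mul(Z, SSSZ)), add(Z, Z)))))))))))
  [24] S(S(S(S(S(S(S(S(S(add(mul(Z, SSSZ), add(Z, Z)))))))))))
  [25] S(S(S(S(S(S(S(S(S(add(Z, add(Z, Z)))))))))))
  [26] S(S(S(S(S(S(S(S(S(add(Z, Z))))))))))
  [27] S^9(Z)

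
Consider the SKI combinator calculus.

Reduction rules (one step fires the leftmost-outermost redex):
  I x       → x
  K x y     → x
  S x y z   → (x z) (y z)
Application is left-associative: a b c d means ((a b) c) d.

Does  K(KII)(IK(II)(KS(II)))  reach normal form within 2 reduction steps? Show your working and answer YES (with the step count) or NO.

  start: K(KII)(IK(II)(KS(II)))
  →1  KII
  →2  I

Answer: YES — reaches normal form I in 2 ≤ 2 steps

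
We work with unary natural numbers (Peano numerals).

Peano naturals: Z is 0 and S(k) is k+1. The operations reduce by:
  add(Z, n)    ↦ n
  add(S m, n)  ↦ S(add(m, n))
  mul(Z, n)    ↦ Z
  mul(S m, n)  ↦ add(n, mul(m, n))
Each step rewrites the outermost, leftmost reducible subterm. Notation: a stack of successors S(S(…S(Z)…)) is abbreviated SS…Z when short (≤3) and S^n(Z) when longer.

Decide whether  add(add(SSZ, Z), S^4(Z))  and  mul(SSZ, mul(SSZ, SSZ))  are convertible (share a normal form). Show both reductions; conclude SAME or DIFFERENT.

Term A:
  start: add(add(SSZ, Z), S^4(Z))
  →1  add(S(add(SZ, Z)), S^4(Z))
  →2  S(add(add(SZ, Z), S^4(Z)))
  →3  S(add(S(add(Z, Z)), S^4(Z)))
  →4  S(S(add(add(Z, Z), S^4(Z))))
  →5  S(S(add(Z, S^4(Z))))
  →6  S^6(Z)

Term B:
  start: mul(SSZ, mul(SSZ, SSZ))
  →1  add(mul(SSZ, SSZ), mul(SZ, mul(SSZ, SSZ)))
  →2  add(add(SSZ, mul(SZ, SSZ)), mul(SZ, mul(SSZ, SSZ)))
  →3  add(S(add(SZ, mul(SZ, SSZ))), mul(SZ, mul(SSZ, SSZ)))
  →4  S(add(add(SZ, mul(SZ, SSZ)), mul(SZ, mul(SSZ, SSZ))))
  →5  S(add(S(add(Z, mul(SZ, SSZ))), mul(SZ, mul(SSZ, SSZ))))
  →6  S(S(add(add(Z, mul(SZ, SSZ)), mul(SZ, mul(SSZ, SSZ)))))
  →7  S(S(add(mul(SZ, SSZ), mul(SZ, mul(SSZ, SSZ)))))
  →8  S(S(add(add(SSZ, mul(Z, SSZ)), mul(SZ, mul(SSZ, SSZ)))))
  →9  S(S(add(S(add(SZ, mul(Z, SSZ))), mul(SZ, mul(SSZ, SSZ)))))
  →10  S(S(S(add(add(SZ, mul(Z, SSZ)), mul(SZ, mul(SSZ, SSZ))))))
  →11  S(S(S(add(S(add(Z, mul(Z, SSZ))), mul(SZ, mul(SSZ, SSZ))))))
  →12  S(S(S(S(add(add(Z, mul(Z, SSZ)), mul(SZ, mul(SSZ, SSZ)))))))
  →13  S(S(S(S(add(mul(Z, SSZ), mul(SZ, mul(SSZ, SSZ)))))))
  →14  S(S(S(S(add(Z, mul(SZ, mul(SSZ, SSZ)))))))
  →15  S(S(S(S(mul(SZ, mul(SSZ, SSZ))))))
  →16  S(S(S(S(add(mul(SSZ, SSZ), mul(Z, mul(SSZ, SSZ)))))))
  →17  S(S(S(S(add(add(SSZ, mul(SZ, SSZ)), mul(Z, mul(SSZ, SSZ)))))))
  →18  S(S(S(S(add(S(add(SZ, mul(SZ, SSZ))), mul(Z, mul(SSZ, SSZ)))))))
  →19  S(S(S(S(S(add(add(SZ, mul(SZ, SSZ)), mul(Z, mul(SSZ, SSZ))))))))
  →20  S(S(S(S(S(add(S(add(Z, mul(SZ, SSZ))), mul(Z, mul(SSZ, SSZ))))))))
  →21  S(S(S(S(S(S(add(add(Z, mul(SZ, SSZ)), mul(Z, mul(SSZ, SSZ)))))))))
  →22  S(S(S(S(S(S(add(mul(SZ, SSZ), mul(Z, mul(SSZ, SSZ)))))))))
  →23  S(S(S(S(S(S(add(add(SSZ, mul(Z, SSZ)), mul(Z, mul(SSZ, SSZ)))))))))
  →24  S(S(S(S(S(S(add(S(add(SZ, mul(Z, SSZ))), mul(Z, mul(SSZ, SSZ)))))))))
  →25  S(S(S(S(S(S(S(add(add(SZ, mul(Z, SSZ)), mul(Z, mul(SSZ, SSZ))))))))))
  →26  S(S(S(S(S(S(S(add(S(add(Z, mul(Z, SSZ))), mul(Z, mul(SSZ, SSZ))))))))))
  →27  S(S(S(S(S(S(S(S(add(add(Z, mul(Z, SSZ)), mul(Z, mul(SSZ, SSZ)))))))))))
  →28  S(S(S(S(S(S(S(S(add(mul(Z, SSZ), mul(Z, mul(SSZ, SSZ)))))))))))
  →29  S(S(S(S(S(S(S(S(add(Z, mul(Z, mul(SSZ, SSZ)))))))))))
  →30  S(S(S(S(S(S(S(S(mul(Z, mul(SSZ, SSZ))))))))))
  →31  S^8(Z)

Answer: DIFFERENT — A ⇓ S^6(Z), B ⇓ S^8(Z)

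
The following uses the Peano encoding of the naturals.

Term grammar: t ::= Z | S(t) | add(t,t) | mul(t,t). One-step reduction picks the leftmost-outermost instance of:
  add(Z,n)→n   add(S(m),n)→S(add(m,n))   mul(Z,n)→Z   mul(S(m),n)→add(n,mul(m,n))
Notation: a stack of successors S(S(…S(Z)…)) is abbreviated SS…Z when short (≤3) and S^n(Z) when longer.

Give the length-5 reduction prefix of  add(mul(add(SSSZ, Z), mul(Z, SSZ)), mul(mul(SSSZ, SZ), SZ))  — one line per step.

Answer: after 5 steps: add(mul(S(add(SZ, Z)), mul(Z, SSZ)), mul(mul(SSSZ, SZ), SZ))

Reduction:
  start: add(mul(add(SSSZ, Z), mul(Z, SSZ)), mul(mul(SSSZ, SZ), SZ))
  [1] add(mul(S(add(SSZ, Z)), mul(Z, SSZ)), mul(mul(SSSZ, SZ), SZ))
  [2] add(add(mul(Z, SSZ), mul(add(SSZ, Z), mul(Z, SSZ))), mul(mul(SSSZ, SZ), SZ))
  [3] add(add(Z, mul(add(SSZ, Z), mul(Z, SSZ))), mul(mul(SSSZ, SZ), SZ))
  [4] add(mul(add(SSZ, Z), mul(Z, SSZ)), mul(mul(SSSZ, SZ), SZ))
  [5] add(mul(S(add(SZ, Z)), mul(Z, SSZ)), mul(mul(SSSZ, SZ), SZ))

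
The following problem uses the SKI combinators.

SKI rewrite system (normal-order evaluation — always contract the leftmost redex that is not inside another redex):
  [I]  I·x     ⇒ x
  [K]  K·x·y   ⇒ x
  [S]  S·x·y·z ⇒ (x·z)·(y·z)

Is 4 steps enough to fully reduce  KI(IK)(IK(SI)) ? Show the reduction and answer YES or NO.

Answer: YES — reaches normal form K(SI) in 3 ≤ 4 steps

Derivation:
  start: KI(IK)(IK(SI))
  →1  I(IK(SI))
  →2  IK(SI)
  →3  K(SI)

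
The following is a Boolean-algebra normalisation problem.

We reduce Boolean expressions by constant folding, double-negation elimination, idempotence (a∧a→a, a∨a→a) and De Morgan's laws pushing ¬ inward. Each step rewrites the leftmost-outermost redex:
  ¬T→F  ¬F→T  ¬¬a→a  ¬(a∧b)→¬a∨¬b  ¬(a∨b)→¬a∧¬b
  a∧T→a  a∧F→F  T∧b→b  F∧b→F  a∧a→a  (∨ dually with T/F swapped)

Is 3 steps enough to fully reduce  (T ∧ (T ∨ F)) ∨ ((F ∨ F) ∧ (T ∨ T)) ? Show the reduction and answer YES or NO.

Answer: YES — reaches normal form T in 3 ≤ 3 steps

Reduction:
  start: (T ∧ (T ∨ F)) ∨ ((F ∨ F) ∧ (T ∨ T))
  step 1: (T ∨ F) ∨ ((F ∨ F) ∧ (T ∨ T))
  step 2: T ∨ ((F ∨ F) ∧ (T ∨ T))
  step 3: T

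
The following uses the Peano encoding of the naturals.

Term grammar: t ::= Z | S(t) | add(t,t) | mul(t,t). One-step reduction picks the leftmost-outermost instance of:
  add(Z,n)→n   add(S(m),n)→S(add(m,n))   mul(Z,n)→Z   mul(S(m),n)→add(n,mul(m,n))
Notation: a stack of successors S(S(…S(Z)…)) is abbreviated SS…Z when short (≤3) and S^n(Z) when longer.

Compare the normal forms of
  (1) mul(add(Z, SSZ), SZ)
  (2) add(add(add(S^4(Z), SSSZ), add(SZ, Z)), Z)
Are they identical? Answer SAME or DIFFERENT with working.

Term A:
  start: mul(add(Z, SSZ), SZ)
  →1  mul(SSZ, SZ)
  →2  add(SZ, mul(SZ, SZ))
  →3  S(add(Z, mul(SZ, SZ)))
  →4  S(mul(SZ, SZ))
  →5  S(add(SZ, mul(Z, SZ)))
  →6  S(S(add(Z, mul(Z, SZ))))
  →7  S(S(mul(Z, SZ)))
  →8  SSZ

Term B:
  start: add(add(add(S^4(Z), SSSZ), add(SZ, Z)), Z)
  →1  add(add(S(add(SSSZ, SSSZ)), add(SZ, Z)), Z)
  →2  add(S(add(add(SSSZ, SSSZ), add(SZ, Z))), Z)
  →3  S(add(add(add(SSSZ, SSSZ), add(SZ, Z)), Z))
  →4  S(add(add(S(add(SSZ, SSSZ)), add(SZ, Z)), Z))
  →5  S(add(S(add(add(SSZ, SSSZ), add(SZ, Z))), Z))
  →6  S(S(add(add(add(SSZ, SSSZ), add(SZ, Z)), Z)))
  →7  S(S(add(add(S(add(SZ, SSSZ)), add(SZ, Z)), Z)))
  →8  S(S(add(S(add(add(SZ, SSSZ), add(SZ, Z))), Z)))
  →9  S(S(S(add(add(add(SZ, SSSZ), add(SZ, Z)), Z))))
  →10  S(S(S(add(add(S(add(Z, SSSZ)), add(SZ, Z)), Z))))
  →11  S(S(S(add(S(add(add(Z, SSSZ), add(SZ, Z))), Z))))
  →12  S(S(S(S(add(add(add(Z, SSSZ), add(SZ, Z)), Z)))))
  →13  S(S(S(S(add(add(SSSZ, add(SZ, Z)), Z)))))
  →14  S(S(S(S(add(S(add(SSZ, add(SZ, Z))), Z)))))
  →15  S(S(S(S(S(add(add(SSZ, add(SZ, Z)), Z))))))
  →16  S(S(S(S(S(add(S(add(SZ, add(SZ, Z))), Z))))))
  →17  S(S(S(S(S(S(add(add(SZ, add(SZ, Z)), Z)))))))
  →18  S(S(S(S(S(S(add(S(add(Z, add(SZ, Z))), Z)))))))
  →19  S(S(S(S(S(S(S(add(add(Z, add(SZ, Z)), Z))))))))
  →20  S(S(S(S(S(S(S(add(add(SZ, Z), Z))))))))
  →21  S(S(S(S(S(S(S(add(S(add(Z, Z)), Z))))))))
  →22  S(S(S(S(S(S(S(S(add(add(Z, Z), Z)))))))))
  →23  S(S(S(S(S(S(S(S(add(Z, Z)))))))))
  →24  S^8(Z)

Answer: DIFFERENT — A ⇓ SSZ, B ⇓ S^8(Z)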